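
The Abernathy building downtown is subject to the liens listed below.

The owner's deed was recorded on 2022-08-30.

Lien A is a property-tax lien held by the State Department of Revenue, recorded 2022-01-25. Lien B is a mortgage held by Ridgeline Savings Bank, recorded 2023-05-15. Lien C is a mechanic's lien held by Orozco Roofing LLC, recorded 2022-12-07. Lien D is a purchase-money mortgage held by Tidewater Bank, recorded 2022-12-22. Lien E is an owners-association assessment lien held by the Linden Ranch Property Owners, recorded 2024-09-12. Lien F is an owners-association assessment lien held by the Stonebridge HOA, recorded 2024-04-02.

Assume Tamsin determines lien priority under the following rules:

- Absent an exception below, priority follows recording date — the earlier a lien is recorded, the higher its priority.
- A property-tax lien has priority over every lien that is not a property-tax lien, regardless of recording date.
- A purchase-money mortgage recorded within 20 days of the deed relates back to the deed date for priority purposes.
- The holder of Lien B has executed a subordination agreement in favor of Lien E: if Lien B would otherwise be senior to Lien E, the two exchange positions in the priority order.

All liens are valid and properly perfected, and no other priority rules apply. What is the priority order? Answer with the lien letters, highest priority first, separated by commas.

Effective dates after the stated exceptions: D missed the 20-day window (114 days after the deed), so its recording date stands.
As a property-tax lien, A is senior to every other lien.
Remaining liens by effective date: C (2022-12-07), D (2022-12-22), B (2023-05-15), F (2024-04-02), E (2024-09-12).
Because B would otherwise rank above E, the subordination swaps them.

A, C, D, E, F, B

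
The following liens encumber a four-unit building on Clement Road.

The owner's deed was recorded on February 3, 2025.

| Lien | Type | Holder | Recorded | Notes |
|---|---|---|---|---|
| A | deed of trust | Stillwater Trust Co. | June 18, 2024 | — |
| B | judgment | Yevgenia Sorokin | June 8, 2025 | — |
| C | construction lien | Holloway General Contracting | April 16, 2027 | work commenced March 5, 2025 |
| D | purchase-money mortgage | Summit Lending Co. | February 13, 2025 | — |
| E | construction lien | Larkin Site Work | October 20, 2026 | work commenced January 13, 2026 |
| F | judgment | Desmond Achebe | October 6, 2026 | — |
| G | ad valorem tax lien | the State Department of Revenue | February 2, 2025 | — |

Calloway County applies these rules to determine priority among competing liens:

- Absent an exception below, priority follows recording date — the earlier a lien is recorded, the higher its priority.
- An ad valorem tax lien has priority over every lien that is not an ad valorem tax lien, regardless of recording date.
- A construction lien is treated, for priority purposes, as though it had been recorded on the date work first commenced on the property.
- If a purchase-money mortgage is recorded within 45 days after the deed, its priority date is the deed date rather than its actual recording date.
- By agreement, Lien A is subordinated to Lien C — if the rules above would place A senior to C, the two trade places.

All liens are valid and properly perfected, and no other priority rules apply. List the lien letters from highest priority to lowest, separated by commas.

First, effective dates: C relates back to March 5, 2025 (work commenced); D's effective date is the deed date, February 3, 2025; E is treated as recorded January 13, 2026, the work-commencement date.
G is an ad valorem tax lien and takes priority over every other lien.
Among the remaining liens, by effective date: A (June 18, 2024), D (February 3, 2025), C (March 5, 2025), B (June 8, 2025), E (January 13, 2026), F (October 6, 2026).
Because A would otherwise rank above C, the subordination swaps them.

G, C, D, A, B, E, F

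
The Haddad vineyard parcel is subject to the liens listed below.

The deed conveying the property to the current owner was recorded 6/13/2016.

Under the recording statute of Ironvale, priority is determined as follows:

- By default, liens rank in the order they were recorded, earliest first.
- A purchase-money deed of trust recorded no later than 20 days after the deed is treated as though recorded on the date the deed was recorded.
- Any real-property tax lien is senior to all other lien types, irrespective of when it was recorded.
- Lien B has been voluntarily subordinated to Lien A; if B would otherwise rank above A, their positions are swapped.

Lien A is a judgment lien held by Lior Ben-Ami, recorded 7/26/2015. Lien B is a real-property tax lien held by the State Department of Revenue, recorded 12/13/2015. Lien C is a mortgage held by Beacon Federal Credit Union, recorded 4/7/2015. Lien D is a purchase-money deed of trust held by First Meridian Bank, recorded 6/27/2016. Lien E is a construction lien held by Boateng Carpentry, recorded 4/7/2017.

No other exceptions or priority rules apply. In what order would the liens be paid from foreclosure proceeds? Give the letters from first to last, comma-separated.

A, C, B, D, E

Effective dates: D relates back to the deed date 6/13/2016.
As a real-property tax lien, B is senior to every other lien.
The other liens, earliest effective date first: C (4/7/2015), A (7/26/2015), D (6/13/2016), E (4/7/2017).
The subordination applies — B was senior to A — so B and A swap.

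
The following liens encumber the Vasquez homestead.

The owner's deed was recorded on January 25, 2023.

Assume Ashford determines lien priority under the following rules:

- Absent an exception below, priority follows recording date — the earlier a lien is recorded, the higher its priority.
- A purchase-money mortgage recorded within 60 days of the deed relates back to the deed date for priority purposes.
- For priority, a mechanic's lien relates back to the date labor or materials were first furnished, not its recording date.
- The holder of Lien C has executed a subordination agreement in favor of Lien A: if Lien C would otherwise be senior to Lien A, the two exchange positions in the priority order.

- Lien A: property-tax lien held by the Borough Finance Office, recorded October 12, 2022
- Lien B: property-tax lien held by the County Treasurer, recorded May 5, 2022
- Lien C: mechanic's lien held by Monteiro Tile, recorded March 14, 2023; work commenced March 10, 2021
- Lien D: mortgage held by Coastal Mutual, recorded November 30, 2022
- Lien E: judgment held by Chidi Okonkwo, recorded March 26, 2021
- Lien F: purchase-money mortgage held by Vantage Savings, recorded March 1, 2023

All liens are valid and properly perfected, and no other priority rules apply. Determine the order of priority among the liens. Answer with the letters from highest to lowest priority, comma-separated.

Adjusting effective dates: C's effective date is March 10, 2021, when work began; F relates back to the deed date January 25, 2023.
By effective date: C (March 10, 2021), E (March 26, 2021), B (May 5, 2022), A (October 12, 2022), D (November 30, 2022), F (January 25, 2023).
The subordination applies — C was senior to A — so C and A swap.

A, E, B, C, D, F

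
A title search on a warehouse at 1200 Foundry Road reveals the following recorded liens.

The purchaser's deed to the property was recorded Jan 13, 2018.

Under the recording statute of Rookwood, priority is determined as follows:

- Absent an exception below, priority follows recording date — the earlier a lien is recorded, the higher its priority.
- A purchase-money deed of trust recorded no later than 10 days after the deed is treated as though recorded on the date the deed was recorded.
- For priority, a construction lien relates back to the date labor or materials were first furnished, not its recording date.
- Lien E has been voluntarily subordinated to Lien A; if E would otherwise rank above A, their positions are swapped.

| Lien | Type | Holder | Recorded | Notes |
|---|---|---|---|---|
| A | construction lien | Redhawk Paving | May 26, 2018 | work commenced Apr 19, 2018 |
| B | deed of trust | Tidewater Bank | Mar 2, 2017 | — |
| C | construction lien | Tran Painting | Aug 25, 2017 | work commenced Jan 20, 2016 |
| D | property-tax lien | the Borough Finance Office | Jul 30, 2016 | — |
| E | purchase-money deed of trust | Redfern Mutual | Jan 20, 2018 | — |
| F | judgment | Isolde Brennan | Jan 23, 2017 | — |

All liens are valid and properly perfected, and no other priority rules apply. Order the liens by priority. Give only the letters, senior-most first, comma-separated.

First, effective dates: A's effective date is Apr 19, 2018, when work began; C is treated as recorded Jan 20, 2016, the work-commencement date; E's effective date is the deed date, Jan 13, 2018.
Ordering by effective date: C (Jan 20, 2016), D (Jul 30, 2016), F (Jan 23, 2017), B (Mar 2, 2017), E (Jan 13, 2018), A (Apr 19, 2018).
Because E would otherwise rank above A, the subordination swaps them.

C, D, F, B, A, E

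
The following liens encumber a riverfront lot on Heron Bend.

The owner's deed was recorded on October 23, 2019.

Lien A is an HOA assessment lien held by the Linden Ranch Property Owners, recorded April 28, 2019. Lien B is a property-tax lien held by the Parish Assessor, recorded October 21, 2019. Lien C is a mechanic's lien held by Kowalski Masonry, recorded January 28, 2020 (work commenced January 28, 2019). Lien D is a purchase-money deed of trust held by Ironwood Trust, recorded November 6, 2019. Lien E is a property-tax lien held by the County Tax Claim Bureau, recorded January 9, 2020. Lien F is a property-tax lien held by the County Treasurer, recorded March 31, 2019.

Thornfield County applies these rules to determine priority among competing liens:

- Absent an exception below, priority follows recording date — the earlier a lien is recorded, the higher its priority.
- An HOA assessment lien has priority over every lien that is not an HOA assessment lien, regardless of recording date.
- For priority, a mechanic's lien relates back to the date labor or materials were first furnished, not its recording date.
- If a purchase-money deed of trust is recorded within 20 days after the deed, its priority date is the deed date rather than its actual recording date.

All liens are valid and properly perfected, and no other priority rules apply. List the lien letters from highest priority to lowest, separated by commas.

A, C, F, B, D, E

First, effective dates: C relates back to January 28, 2019 (work commenced); D was recorded within the 20-day window, so its effective date is the deed date October 23, 2019.
As an HOA assessment lien, A is senior to every other lien.
Ordering the rest by effective date: C (January 28, 2019), F (March 31, 2019), B (October 21, 2019), D (October 23, 2019), E (January 9, 2020).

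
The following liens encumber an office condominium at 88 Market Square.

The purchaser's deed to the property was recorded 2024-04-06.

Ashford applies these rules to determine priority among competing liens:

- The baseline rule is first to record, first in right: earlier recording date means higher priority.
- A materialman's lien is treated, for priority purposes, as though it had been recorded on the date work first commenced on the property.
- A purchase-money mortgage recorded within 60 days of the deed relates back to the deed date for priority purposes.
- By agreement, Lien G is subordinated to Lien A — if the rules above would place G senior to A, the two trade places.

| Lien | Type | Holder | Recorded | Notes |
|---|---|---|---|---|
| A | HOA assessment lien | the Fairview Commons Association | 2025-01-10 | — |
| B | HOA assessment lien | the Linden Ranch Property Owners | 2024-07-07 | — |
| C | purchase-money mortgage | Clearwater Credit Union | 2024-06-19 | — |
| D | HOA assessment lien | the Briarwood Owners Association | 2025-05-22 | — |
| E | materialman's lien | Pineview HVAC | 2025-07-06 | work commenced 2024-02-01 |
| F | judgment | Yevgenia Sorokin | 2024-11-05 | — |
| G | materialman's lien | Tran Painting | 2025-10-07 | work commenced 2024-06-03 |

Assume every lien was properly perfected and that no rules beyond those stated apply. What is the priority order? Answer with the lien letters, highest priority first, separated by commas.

Effective dates after the stated exceptions: C missed the 60-day window (74 days after the deed), so its recording date stands; E is treated as recorded 2024-02-01, the work-commencement date; G relates back to 2024-06-03 (work commenced).
By effective date, earliest first: E (2024-02-01), G (2024-06-03), C (2024-06-19), B (2024-07-07), F (2024-11-05), A (2025-01-10), D (2025-05-22).
G is senior to A before the subordination, so the two trade places.

E, A, C, B, F, G, D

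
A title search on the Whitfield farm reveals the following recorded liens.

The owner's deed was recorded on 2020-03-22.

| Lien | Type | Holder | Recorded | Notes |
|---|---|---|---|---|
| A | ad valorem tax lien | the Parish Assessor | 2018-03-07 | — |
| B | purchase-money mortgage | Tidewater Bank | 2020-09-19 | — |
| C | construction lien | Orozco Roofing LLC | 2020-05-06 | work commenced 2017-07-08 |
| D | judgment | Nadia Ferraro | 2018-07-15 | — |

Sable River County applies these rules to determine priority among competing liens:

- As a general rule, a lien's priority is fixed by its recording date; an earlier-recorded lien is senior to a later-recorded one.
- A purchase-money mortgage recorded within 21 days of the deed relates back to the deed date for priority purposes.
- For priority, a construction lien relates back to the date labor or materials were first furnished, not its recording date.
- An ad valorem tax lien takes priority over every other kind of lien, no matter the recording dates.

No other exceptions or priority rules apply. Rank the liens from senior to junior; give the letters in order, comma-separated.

A, C, D, B

Effective dates after the stated exceptions: B was recorded 181 days after the deed — beyond 21 days — so no relation-back applies; C relates back to 2017-07-08 (work commenced).
A is an ad valorem tax lien, so it outranks all other liens regardless of date.
Remaining liens by effective date: C (2017-07-08), D (2018-07-15), B (2020-09-19).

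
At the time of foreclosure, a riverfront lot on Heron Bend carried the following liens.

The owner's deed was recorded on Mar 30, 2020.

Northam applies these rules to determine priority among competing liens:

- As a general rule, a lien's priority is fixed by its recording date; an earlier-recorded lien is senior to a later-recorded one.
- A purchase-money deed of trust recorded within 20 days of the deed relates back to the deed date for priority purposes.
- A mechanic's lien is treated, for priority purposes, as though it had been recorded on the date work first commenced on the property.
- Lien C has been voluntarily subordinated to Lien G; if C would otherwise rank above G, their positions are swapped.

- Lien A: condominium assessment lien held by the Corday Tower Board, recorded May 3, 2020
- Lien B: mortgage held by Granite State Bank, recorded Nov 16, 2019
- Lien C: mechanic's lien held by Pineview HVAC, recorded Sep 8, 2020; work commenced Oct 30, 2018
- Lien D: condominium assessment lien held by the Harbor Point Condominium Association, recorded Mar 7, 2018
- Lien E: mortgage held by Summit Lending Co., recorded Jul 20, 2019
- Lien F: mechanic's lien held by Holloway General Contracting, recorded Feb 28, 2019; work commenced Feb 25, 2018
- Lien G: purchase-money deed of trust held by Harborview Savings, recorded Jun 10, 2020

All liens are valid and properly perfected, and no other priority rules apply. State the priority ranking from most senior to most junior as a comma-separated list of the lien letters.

Effective dates after the stated exceptions: C relates back to Oct 30, 2018 (work commenced); F's effective date is Feb 25, 2018, when work began; G was recorded 72 days after the deed — beyond 20 days — so no relation-back applies.
By effective date, earliest first: F (Feb 25, 2018), D (Mar 7, 2018), C (Oct 30, 2018), E (Jul 20, 2019), B (Nov 16, 2019), A (May 3, 2020), G (Jun 10, 2020).
C would otherwise be senior to G, so under the subordination agreement C and G exchange positions.

F, D, G, E, B, A, C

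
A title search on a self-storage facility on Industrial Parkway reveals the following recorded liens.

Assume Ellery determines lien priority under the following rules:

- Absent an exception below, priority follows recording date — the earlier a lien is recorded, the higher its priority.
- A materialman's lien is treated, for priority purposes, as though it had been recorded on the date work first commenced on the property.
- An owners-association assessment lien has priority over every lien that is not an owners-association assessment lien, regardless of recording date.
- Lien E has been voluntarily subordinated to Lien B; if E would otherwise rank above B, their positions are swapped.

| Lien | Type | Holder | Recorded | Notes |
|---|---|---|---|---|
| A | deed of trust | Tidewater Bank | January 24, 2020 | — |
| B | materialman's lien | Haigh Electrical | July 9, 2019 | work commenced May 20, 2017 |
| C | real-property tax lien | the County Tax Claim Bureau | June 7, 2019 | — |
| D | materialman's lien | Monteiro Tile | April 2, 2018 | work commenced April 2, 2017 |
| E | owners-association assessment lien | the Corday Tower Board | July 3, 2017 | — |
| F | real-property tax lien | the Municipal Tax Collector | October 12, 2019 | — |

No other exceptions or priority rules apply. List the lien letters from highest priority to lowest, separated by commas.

Effective dates: B is treated as recorded May 20, 2017, the work-commencement date; D's effective date is April 2, 2017, when work began.
As an owners-association assessment lien, E is senior to every other lien.
The other liens, earliest effective date first: D (April 2, 2017), B (May 20, 2017), C (June 7, 2019), F (October 12, 2019), A (January 24, 2020).
E is senior to B before the subordination, so the two trade places.

B, D, E, C, F, A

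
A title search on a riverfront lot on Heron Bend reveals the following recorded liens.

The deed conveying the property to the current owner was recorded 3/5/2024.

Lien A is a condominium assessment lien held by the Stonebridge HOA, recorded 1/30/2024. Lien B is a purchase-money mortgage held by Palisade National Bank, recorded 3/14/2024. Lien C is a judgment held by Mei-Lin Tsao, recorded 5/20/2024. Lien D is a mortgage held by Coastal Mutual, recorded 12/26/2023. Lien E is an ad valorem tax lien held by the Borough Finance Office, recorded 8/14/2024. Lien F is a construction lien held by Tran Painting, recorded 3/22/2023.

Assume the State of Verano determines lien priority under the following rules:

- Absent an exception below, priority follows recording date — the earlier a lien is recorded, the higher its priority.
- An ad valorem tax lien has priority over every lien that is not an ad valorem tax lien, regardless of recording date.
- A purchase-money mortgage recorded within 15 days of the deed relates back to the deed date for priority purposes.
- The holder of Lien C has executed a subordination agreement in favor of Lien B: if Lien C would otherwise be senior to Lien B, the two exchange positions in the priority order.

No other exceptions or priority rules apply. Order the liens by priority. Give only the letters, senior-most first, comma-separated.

Effective dates: B's effective date is the deed date, 3/5/2024.
As an ad valorem tax lien, E is senior to every other lien.
The other liens, earliest effective date first: F (3/22/2023), D (12/26/2023), A (1/30/2024), B (3/5/2024), C (5/20/2024).
C is already junior to B, so the subordination agreement changes nothing.

E, F, D, A, B, C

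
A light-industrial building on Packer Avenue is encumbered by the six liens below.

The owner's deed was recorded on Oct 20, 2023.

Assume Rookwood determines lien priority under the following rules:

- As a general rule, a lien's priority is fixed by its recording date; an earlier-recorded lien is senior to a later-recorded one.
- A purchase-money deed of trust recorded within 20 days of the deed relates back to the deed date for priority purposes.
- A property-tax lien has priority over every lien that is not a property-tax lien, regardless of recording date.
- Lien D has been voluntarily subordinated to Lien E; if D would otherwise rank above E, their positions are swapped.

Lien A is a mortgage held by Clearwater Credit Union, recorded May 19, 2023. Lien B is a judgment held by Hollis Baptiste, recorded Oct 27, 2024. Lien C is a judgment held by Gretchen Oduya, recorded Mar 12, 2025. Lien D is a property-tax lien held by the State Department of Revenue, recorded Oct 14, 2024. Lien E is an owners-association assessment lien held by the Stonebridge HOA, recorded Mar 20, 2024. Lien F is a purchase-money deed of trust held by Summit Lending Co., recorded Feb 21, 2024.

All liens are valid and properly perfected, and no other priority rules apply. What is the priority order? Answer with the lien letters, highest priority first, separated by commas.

E, A, F, D, B, C

Effective dates: F missed the 20-day window (124 days after the deed), so its recording date stands.
D is a property-tax lien, so it outranks all other liens regardless of date.
Ordering the rest by effective date: A (May 19, 2023), F (Feb 21, 2024), E (Mar 20, 2024), B (Oct 27, 2024), C (Mar 12, 2025).
D would otherwise be senior to E, so under the subordination agreement D and E exchange positions.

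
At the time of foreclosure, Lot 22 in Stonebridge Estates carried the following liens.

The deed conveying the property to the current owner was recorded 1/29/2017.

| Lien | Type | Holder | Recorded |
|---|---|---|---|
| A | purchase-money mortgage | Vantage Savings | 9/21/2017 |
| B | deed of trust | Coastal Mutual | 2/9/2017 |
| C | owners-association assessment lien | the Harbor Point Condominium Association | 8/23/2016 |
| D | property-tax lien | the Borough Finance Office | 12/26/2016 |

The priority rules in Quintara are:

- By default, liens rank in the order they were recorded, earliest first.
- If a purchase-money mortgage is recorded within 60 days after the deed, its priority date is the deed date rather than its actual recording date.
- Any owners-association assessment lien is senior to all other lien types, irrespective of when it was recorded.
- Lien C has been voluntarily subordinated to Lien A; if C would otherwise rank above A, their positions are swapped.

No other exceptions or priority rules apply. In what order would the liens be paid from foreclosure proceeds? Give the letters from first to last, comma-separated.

Adjusting effective dates: A missed the 60-day window (235 days after the deed), so its recording date stands.
C is an owners-association assessment lien, so it outranks all other liens regardless of date.
Remaining liens by effective date: D (12/26/2016), B (2/9/2017), A (9/21/2017).
C would otherwise be senior to A, so under the subordination agreement C and A exchange positions.

A, D, B, C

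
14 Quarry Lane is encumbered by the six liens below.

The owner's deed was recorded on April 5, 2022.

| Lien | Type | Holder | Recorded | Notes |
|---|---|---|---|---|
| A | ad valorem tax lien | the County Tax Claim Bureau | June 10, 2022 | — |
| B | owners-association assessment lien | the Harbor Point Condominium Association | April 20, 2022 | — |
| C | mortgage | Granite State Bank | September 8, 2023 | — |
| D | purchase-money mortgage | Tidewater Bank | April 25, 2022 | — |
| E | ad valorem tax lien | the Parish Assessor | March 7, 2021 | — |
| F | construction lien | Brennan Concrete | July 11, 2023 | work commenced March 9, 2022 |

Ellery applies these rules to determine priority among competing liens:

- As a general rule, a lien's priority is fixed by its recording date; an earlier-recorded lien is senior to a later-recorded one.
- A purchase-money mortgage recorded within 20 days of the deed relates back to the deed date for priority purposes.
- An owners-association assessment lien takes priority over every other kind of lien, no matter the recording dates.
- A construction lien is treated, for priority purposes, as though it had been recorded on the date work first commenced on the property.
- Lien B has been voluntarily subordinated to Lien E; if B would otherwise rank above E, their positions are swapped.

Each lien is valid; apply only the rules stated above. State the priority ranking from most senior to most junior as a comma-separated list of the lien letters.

Effective dates after the stated exceptions: D relates back to the deed date April 5, 2022; F relates back to March 9, 2022 (work commenced).
As an owners-association assessment lien, B is senior to every other lien.
The other liens, earliest effective date first: E (March 7, 2021), F (March 9, 2022), D (April 5, 2022), A (June 10, 2022), C (September 8, 2023).
Because B would otherwise rank above E, the subordination swaps them.

E, B, F, D, A, C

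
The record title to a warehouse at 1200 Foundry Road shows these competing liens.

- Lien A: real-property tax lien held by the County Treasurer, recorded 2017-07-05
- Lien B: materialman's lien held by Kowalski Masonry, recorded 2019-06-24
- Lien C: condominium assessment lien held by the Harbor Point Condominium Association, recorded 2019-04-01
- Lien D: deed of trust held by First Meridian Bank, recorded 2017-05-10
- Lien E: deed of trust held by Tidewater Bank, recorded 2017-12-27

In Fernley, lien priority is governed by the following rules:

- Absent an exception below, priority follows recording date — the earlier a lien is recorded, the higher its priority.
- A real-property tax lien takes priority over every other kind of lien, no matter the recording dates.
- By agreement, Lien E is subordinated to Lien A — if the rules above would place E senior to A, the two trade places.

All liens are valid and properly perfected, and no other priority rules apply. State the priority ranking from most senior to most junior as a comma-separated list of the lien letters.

A is a real-property tax lien and takes priority over every other lien.
The other liens, earliest effective date first: D (2017-05-10), E (2017-12-27), C (2019-04-01), B (2019-06-24).
E already ranks below A; the subordination has no effect.

A, D, E, C, B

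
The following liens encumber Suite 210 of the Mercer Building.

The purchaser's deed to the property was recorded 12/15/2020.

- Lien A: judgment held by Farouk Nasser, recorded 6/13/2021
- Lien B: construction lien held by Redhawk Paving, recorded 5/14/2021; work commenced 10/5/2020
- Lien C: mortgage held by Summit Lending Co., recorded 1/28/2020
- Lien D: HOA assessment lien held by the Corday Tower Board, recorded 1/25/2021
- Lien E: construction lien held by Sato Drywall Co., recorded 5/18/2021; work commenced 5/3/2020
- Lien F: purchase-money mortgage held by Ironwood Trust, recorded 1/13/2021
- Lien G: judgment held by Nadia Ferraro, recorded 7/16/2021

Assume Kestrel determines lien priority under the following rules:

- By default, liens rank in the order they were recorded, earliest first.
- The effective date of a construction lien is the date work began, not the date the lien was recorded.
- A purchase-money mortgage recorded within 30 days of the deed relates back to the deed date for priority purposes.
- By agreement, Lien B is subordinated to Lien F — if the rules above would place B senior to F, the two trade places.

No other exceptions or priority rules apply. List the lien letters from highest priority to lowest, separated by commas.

C, E, F, B, D, A, G

Effective dates: B relates back to 10/5/2020 (work commenced); E's effective date is 5/3/2020, when work began; F relates back to the deed date 12/15/2020.
Ordering by effective date: C (1/28/2020), E (5/3/2020), B (10/5/2020), F (12/15/2020), D (1/25/2021), A (6/13/2021), G (7/16/2021).
The subordination applies — B was senior to F — so B and F swap.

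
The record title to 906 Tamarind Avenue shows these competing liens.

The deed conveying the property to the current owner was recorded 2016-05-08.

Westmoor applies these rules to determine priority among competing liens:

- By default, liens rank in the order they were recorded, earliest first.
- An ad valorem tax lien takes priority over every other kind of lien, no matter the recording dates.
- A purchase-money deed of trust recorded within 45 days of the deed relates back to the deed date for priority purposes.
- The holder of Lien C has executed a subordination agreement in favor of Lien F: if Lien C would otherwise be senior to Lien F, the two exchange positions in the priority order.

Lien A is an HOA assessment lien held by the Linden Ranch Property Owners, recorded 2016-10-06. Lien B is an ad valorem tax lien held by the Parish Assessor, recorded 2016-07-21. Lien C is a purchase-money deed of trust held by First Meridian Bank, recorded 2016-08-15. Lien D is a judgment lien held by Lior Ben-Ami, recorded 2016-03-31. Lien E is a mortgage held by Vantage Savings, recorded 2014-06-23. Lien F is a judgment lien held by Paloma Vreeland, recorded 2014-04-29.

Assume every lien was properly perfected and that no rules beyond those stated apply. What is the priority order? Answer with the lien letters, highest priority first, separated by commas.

B, F, E, D, C, A

Effective dates after the stated exceptions: C was recorded 99 days after the deed — beyond 45 days — so no relation-back applies.
B is an ad valorem tax lien and takes priority over every other lien.
The other liens, earliest effective date first: F (2014-04-29), E (2014-06-23), D (2016-03-31), C (2016-08-15), A (2016-10-06).
C is already junior to F, so the subordination agreement changes nothing.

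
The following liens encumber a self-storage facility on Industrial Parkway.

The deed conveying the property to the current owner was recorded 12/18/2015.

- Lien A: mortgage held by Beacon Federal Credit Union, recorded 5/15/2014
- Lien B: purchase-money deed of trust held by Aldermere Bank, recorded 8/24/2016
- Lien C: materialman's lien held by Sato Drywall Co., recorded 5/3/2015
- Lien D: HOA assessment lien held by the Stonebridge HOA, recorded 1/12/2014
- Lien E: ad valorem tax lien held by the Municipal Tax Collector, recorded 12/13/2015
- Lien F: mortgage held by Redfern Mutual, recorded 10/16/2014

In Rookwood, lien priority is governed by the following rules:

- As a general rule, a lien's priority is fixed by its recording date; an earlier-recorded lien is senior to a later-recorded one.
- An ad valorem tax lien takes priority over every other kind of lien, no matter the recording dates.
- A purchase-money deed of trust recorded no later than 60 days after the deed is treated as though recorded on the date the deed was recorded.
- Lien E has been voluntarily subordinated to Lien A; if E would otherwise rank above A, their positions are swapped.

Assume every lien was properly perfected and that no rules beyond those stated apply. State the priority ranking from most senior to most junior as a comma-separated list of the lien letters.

Effective dates after the stated exceptions: B was recorded 250 days after the deed, outside the 60-day window, so it keeps its recording date.
As an ad valorem tax lien, E is senior to every other lien.
The other liens, earliest effective date first: D (1/12/2014), A (5/15/2014), F (10/16/2014), C (5/3/2015), B (8/24/2016).
The subordination applies — E was senior to A — so E and A swap.

A, D, E, F, C, B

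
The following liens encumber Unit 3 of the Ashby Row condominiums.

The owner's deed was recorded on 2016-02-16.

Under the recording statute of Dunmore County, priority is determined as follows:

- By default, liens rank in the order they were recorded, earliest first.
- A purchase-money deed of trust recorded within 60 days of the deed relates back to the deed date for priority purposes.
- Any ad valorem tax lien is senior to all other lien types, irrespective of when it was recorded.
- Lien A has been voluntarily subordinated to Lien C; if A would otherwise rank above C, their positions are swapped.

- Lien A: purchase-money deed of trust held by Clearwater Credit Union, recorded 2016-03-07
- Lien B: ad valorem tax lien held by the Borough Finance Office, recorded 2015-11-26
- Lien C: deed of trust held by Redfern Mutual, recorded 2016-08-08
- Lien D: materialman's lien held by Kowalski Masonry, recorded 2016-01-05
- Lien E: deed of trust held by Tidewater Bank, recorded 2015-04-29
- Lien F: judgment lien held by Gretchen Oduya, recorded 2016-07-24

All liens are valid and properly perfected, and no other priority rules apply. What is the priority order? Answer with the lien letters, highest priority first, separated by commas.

First, effective dates: A was recorded within the 60-day window, so its effective date is the deed date 2016-02-16.
As an ad valorem tax lien, B is senior to every other lien.
The other liens, earliest effective date first: E (2015-04-29), D (2016-01-05), A (2016-02-16), F (2016-07-24), C (2016-08-08).
A would otherwise be senior to C, so under the subordination agreement A and C exchange positions.

B, E, D, C, F, A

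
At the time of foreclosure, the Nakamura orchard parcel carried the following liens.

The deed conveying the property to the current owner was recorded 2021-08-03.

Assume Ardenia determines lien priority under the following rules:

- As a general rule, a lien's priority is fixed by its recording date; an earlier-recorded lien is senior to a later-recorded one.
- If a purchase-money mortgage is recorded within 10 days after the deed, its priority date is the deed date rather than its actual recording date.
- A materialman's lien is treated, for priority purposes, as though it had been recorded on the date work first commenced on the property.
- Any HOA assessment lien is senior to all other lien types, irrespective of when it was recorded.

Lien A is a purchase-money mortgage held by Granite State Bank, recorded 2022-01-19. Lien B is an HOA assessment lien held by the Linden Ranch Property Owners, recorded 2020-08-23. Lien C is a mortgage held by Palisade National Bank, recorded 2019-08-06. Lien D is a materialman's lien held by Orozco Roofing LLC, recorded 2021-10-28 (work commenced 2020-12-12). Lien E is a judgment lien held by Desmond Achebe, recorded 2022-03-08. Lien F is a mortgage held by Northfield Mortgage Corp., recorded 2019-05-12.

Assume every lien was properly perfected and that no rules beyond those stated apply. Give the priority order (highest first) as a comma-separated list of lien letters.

B, F, C, D, A, E

Effective dates: A missed the 10-day window (169 days after the deed), so its recording date stands; D is treated as recorded 2020-12-12, the work-commencement date.
B, as an HOA assessment lien, has superpriority and ranks first.
Ordering the rest by effective date: F (2019-05-12), C (2019-08-06), D (2020-12-12), A (2022-01-19), E (2022-03-08).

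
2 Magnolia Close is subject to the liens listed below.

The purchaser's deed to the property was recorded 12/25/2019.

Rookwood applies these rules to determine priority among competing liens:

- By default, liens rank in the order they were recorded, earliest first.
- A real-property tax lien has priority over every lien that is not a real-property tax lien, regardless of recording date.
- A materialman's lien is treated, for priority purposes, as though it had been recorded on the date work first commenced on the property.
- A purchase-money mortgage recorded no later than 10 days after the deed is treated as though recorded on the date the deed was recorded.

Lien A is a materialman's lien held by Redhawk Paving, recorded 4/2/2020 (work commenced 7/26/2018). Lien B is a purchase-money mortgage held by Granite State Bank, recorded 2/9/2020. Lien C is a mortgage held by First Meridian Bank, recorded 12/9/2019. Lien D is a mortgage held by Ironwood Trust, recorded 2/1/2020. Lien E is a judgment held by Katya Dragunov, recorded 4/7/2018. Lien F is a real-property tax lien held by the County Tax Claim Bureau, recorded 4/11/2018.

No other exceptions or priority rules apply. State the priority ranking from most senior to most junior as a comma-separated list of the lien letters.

F, E, A, C, D, B

Effective dates: A is treated as recorded 7/26/2018, the work-commencement date; B was recorded 46 days after the deed, outside the 10-day window, so it keeps its recording date.
F is a real-property tax lien and takes priority over every other lien.
Ordering the rest by effective date: E (4/7/2018), A (7/26/2018), C (12/9/2019), D (2/1/2020), B (2/9/2020).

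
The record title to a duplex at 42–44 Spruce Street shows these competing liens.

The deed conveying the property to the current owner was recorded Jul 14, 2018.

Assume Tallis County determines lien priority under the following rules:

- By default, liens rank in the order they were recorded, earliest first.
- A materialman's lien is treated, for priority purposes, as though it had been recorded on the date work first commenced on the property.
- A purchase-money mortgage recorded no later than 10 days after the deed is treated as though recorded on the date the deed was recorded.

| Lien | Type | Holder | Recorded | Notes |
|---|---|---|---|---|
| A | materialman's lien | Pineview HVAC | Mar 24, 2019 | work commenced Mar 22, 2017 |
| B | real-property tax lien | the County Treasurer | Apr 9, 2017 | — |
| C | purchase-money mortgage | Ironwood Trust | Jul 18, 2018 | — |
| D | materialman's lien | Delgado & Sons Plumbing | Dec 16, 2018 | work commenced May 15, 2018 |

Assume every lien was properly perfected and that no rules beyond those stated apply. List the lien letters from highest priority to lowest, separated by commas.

Adjusting effective dates: A relates back to Mar 22, 2017 (work commenced); C relates back to the deed date Jul 14, 2018; D's effective date is May 15, 2018, when work began.
Ordering by effective date: A (Mar 22, 2017), B (Apr 9, 2017), D (May 15, 2018), C (Jul 14, 2018).

A, B, D, C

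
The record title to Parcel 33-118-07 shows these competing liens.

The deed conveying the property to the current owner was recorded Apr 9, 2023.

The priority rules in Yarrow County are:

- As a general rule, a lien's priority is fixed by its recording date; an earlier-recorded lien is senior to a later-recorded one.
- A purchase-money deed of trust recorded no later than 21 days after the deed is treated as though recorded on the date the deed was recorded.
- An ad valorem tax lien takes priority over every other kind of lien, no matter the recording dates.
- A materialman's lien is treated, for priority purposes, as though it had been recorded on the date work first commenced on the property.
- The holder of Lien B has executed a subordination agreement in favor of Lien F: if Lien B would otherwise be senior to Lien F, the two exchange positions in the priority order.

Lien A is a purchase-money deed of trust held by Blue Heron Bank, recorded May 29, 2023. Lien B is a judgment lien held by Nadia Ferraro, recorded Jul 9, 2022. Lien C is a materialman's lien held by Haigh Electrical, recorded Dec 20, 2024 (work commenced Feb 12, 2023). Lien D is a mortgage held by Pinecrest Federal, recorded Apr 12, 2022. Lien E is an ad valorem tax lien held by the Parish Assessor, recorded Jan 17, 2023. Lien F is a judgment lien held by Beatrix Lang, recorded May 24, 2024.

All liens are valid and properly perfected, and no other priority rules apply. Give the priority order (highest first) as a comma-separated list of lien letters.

E, D, F, C, A, B

Effective dates after the stated exceptions: A missed the 21-day window (50 days after the deed), so its recording date stands; C is treated as recorded Feb 12, 2023, the work-commencement date.
E is an ad valorem tax lien, so it outranks all other liens regardless of date.
Among the remaining liens, by effective date: D (Apr 12, 2022), B (Jul 9, 2022), C (Feb 12, 2023), A (May 29, 2023), F (May 24, 2024).
B is senior to F before the subordination, so the two trade places.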